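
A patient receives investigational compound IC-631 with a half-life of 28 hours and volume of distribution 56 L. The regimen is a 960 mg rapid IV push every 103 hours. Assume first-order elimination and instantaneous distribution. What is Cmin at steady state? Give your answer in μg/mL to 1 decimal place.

1.5 μg/mL

k = ln2/t½ = ln2/28 ≈ 0.024755 h⁻¹; fraction remaining f = e^(−kτ) = e^(−0.024755×103) ≈ 0.0781.
At steady state, accumulation factor R = 1/(1 − e^(−kτ)) ≈ 1.0847.
Each bolus raises the concentration by D/Vd = 960/56 ≈ 17.143 μg/mL.
Steady-state peak Cmax,ss = C₀·R ≈ 17.143 × 1.0847 ≈ 18.595 μg/mL.
Steady-state trough Cmin,ss = Cmax,ss·f ≈ 18.595 × 0.0781 ≈ 1.452 μg/mL.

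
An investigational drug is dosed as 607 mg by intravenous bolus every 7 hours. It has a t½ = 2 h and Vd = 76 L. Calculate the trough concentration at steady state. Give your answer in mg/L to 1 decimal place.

k = ln2/t½ = ln2/2 ≈ 0.346574 h⁻¹; fraction remaining f = e^(−kτ) = e^(−0.346574×7) ≈ 0.0884.
Single-dose peak C₀ = D/Vd = 607/76 ≈ 7.987 mg/L.
Steady-state trough Cmin,ss = C₀·f/(1−f) ≈ 7.987 × 0.0884/0.9116 ≈ 0.775 mg/L.

0.8 mg/L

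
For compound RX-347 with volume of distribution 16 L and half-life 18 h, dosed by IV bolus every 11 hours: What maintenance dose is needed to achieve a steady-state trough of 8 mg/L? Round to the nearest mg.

68 mg

τ/t½ = 11/18 ≈ 0.61111, so f = (1/2)^(11/18) ≈ 0.654692.
Cmin,ss = (D/Vd)·f/(1−f), so D = Cmin,ss·Vd·(1−f)/f.
D = 8 × 16 × (1−f)/f ≈ 8 × 16 × 0.52744 ≈ 67.51 mg.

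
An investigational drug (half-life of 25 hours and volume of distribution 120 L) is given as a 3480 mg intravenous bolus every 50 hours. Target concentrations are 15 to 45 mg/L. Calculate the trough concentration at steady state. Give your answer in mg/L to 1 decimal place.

τ = 50 h = 2 half-lives, so f = (1/2)^2 = 0.25.
Accumulation ratio R = 1/(1 − f) = 1/0.75 = 4/3.
Single-dose peak C₀ = D/Vd = 3480/120 = 29 mg/L.
Steady-state peak Cmax,ss = C₀·R = 29 × 4/3 ≈ 38.667 mg/L.
Steady-state trough Cmin,ss = Cmax,ss·f ≈ 38.667 × 0.25 ≈ 9.667 mg/L.
Trough 9.7 mg/L vs MEC 15 mg/L: subtherapeutic.

9.7 mg/L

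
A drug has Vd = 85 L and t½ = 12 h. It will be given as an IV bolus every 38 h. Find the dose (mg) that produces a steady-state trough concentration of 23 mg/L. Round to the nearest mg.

15600 mg

τ/t½ = 38/12 ≈ 3.1667, so f = (1/2)^(38/12) ≈ 0.111362.
Cmin,ss = (D/Vd)·f/(1−f), so D = Cmin,ss·Vd·(1−f)/f.
D = 23 × 85 × (1−f)/f ≈ 23 × 85 × 7.97972 ≈ 15600.35 mg.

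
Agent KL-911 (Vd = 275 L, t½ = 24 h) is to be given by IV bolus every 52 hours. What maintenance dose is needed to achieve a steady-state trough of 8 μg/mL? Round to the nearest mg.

τ/t½ = 52/24 ≈ 2.1667, so f = (1/2)^(52/24) ≈ 0.222725.
Cmin,ss = (D/Vd)·f/(1−f), so D = Cmin,ss·Vd·(1−f)/f.
D = 8 × 275 × (1−f)/f ≈ 8 × 275 × 3.48984 ≈ 7677.65 mg.

7678 mg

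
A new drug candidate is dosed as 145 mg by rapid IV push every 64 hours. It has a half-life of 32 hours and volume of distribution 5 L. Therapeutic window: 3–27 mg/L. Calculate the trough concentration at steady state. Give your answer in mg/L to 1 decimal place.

9.7 mg/L

The dosing interval is 2 half-lives, so f = 2^(−2) = 0.25.
Accumulation ratio R = 1/(1 − f) = 1/0.75 = 4/3.
Single-dose peak C₀ = D/Vd = 145/5 = 29 mg/L.
Steady-state peak Cmax,ss = C₀·R = 29 × 4/3 ≈ 38.667 mg/L.
Steady-state trough Cmin,ss = Cmax,ss·f ≈ 38.667 × 0.25 ≈ 9.667 mg/L.
Trough 9.7 mg/L vs MEC 3 mg/L: adequate.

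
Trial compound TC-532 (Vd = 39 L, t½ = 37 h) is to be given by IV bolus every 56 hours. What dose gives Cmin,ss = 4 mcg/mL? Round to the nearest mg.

289 mg

τ/t½ = 56/37 ≈ 1.5135, so f = (1/2)^(56/37) ≈ 0.350257.
Cmin,ss = (D/Vd)·f/(1−f), so D = Cmin,ss·Vd·(1−f)/f.
D = 4 × 39 × (1−f)/f ≈ 4 × 39 × 1.85505 ≈ 289.39 mg.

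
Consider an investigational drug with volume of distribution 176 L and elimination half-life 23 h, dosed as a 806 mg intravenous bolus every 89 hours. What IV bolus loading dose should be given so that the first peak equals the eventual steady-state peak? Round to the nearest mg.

865 mg

f = (1/2)^(89/23) ≈ 0.068414; accumulation ratio R = 1/(1−f) ≈ 1.07344.
Loading dose to hit Cmax,ss on first dose: D_load = D_maint·R ≈ 806 × 1.07344 ≈ 865.19 mg.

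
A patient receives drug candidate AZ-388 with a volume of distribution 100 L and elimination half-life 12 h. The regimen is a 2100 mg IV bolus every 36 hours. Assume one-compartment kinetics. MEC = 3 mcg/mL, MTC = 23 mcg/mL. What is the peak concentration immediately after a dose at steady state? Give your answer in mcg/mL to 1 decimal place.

24.0 mcg/mL

τ = 36 h = 3 half-lives, so f = (1/2)^3 = 0.125.
At steady state, R = 1/(1 − 0.125) = 8/7.
Single-dose peak C₀ = D/Vd = 2100/100 = 21 mcg/mL.
Steady-state peak Cmax,ss = C₀·R = 21 × 8/7 ≈ 24.000 mcg/mL.
Peak 24.0 mcg/mL vs MTC 23 mcg/mL: exceeds toxic threshold.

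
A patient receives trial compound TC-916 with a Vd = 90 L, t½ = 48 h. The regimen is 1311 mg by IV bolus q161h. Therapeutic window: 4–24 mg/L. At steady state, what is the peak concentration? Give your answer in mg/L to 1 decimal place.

16.1 mg/L

Over one 161-h interval, 161/48 ≈ 3.3542 half-lives elapse, leaving f ≈ 0.0978 of each dose.
Accumulation ratio R = 1/(1 − f) ≈ 1/0.9022 ≈ 1.1084.
Single-dose peak C₀ = D/Vd = 1311/90 ≈ 14.567 mg/L.
Steady-state peak Cmax,ss = C₀·R ≈ 14.567 × 1.1084 ≈ 16.146 mg/L.
Peak 16.1 mg/L vs MTC 24 mg/L: below toxic threshold.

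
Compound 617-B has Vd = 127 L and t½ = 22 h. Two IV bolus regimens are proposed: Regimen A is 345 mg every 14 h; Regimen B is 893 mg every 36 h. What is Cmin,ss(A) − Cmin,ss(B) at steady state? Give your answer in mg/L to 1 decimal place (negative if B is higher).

1.6 mg/L

Regimen A: f = (1/2)^(14/22) ≈ 0.6433; Cmin,ss = (345/127)·f/(1−f) ≈ 4.899 mg/L.
Regimen B: f = (1/2)^(36/22) ≈ 0.3217; Cmin,ss = (893/127)·f/(1−f) ≈ 3.335 mg/L.
Difference ≈ 4.899 − 3.335 ≈ 1.564 mg/L.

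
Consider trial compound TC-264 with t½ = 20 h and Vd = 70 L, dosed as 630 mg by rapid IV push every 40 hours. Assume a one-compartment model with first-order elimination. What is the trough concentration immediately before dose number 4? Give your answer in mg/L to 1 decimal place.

3.0 mg/L

f = (1/2)^(τ/t½) = (1/2)^(40/20) ≈ 0.2500.
C₀ = D/Vd = 630/70 ≈ 9.000 mg/L.
Before the 4th dose, 3 doses have been given. Superposition: Cmin = C₀·(f + f² + … + f^3).
≈ 9.000 × (0.2500 + 0.0625 + 0.0156) ≈ 9.000 × 0.3281 ≈ 2.953 mg/L.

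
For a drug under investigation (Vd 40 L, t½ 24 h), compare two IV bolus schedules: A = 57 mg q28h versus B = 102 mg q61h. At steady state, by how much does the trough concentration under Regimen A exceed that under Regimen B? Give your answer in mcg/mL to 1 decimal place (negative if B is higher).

0.6 mcg/mL

Regimen A: f = (1/2)^(28/24) ≈ 0.4454; Cmin,ss = (57/40)·f/(1−f) ≈ 1.144 mcg/mL.
Regimen B: f = (1/2)^(61/24) ≈ 0.1717; Cmin,ss = (102/40)·f/(1−f) ≈ 0.529 mcg/mL.
Difference ≈ 1.144 − 0.529 ≈ 0.615 mcg/mL.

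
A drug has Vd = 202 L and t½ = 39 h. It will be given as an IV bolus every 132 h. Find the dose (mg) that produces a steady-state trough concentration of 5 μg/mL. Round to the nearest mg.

9539 mg

τ/t½ = 132/39 ≈ 3.3846, so f = (1/2)^(132/39) ≈ 0.095748.
Cmin,ss = (D/Vd)·f/(1−f), so D = Cmin,ss·Vd·(1−f)/f.
D = 5 × 202 × (1−f)/f ≈ 5 × 202 × 9.44408 ≈ 9538.52 mg.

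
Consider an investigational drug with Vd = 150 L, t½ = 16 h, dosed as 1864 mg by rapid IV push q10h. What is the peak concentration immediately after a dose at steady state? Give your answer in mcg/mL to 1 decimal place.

35.3 mcg/mL

k = ln2/t½ = ln2/16 ≈ 0.043322 h⁻¹; fraction remaining f = e^(−kτ) = e^(−0.043322×10) ≈ 0.6484.
At steady state, accumulation factor R = 1/(1 − e^(−kτ)) ≈ 2.8441.
Single-dose peak C₀ = D/Vd = 1864/150 ≈ 12.427 mcg/mL.
Cmax,ss = C₀/(1 − f) ≈ 12.427/0.3516 ≈ 35.344 mcg/mL.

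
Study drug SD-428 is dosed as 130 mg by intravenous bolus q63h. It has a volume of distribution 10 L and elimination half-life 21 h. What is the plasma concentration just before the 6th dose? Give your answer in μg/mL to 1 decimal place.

f = (1/2)^(τ/t½) = (1/2)^(63/21) ≈ 0.1250.
C₀ = D/Vd = 130/10 ≈ 13.000 μg/mL.
Before the 6th dose, 5 doses have been given. Superposition: Cmin = C₀·(f + f² + … + f^5).
≈ 13.000 × (0.1250 + 0.0156 + 0.0020 + 0.0002 + 0.0000) ≈ 13.000 × 0.1428 ≈ 1.856 μg/mL.

1.9 μg/mL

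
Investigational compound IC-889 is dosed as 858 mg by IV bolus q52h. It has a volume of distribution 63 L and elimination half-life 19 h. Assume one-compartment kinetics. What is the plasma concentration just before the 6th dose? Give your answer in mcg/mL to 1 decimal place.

2.4 mcg/mL

f = (1/2)^(τ/t½) = (1/2)^(52/19) ≈ 0.1500.
C₀ = D/Vd = 858/63 ≈ 13.619 mcg/mL.
Before the 6th dose, 5 doses have been given. Superposition: Cmin = C₀·(f + f² + … + f^5).
≈ 13.619 × (0.1500 + 0.0225 + 0.0034 + 0.0005 + 0.0001) ≈ 13.619 × 0.1765 ≈ 2.404 mcg/mL.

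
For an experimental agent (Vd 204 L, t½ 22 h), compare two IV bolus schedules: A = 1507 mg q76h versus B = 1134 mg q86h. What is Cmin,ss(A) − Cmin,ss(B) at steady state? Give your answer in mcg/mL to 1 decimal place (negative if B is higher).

0.3 mcg/mL

Regimen A: f = (1/2)^(76/22) ≈ 0.0912; Cmin,ss = (1507/204)·f/(1−f) ≈ 0.741 mcg/mL.
Regimen B: f = (1/2)^(86/22) ≈ 0.0666; Cmin,ss = (1134/204)·f/(1−f) ≈ 0.397 mcg/mL.
Difference ≈ 0.741 − 0.397 ≈ 0.344 mcg/mL.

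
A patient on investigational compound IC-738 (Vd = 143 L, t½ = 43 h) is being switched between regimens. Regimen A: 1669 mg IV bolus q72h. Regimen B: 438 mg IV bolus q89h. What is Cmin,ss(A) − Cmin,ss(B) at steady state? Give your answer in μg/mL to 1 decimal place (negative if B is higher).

Regimen A: f = (1/2)^(72/43) ≈ 0.3133; Cmin,ss = (1669/143)·f/(1−f) ≈ 5.325 μg/mL.
Regimen B: f = (1/2)^(89/43) ≈ 0.2382; Cmin,ss = (438/143)·f/(1−f) ≈ 0.958 μg/mL.
Difference ≈ 5.325 − 0.958 ≈ 4.367 μg/mL.

4.4 μg/mL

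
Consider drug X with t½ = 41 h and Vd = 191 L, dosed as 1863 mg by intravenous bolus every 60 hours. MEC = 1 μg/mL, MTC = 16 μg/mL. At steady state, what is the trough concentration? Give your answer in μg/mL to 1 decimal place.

τ/t½ = 60/41 ≈ 1.4634, so fraction remaining f = (1/2)^(60/41) ≈ 0.3626.
At steady state, accumulation factor R = 1/(1 − e^(−kτ)) ≈ 1.5689.
Each bolus raises the concentration by D/Vd = 1863/191 ≈ 9.754 μg/mL.
Steady-state peak Cmax,ss = C₀·R ≈ 9.754 × 1.5689 ≈ 15.303 μg/mL.
One interval later, Cmin,ss = Cmax,ss·e^(−kτ) ≈ 15.303 × 0.3626 ≈ 5.549 μg/mL.
Trough 5.5 μg/mL vs MEC 1 μg/mL: adequate.

5.5 μg/mL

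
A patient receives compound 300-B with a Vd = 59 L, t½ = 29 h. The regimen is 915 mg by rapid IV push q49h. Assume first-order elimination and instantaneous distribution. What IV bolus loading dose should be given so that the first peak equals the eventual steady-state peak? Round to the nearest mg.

1326 mg

f = (1/2)^(49/29) ≈ 0.310001; accumulation ratio R = 1/(1−f) ≈ 1.44928.
Loading dose to hit Cmax,ss on first dose: D_load = D_maint·R ≈ 915 × 1.44928 ≈ 1326.09 mg.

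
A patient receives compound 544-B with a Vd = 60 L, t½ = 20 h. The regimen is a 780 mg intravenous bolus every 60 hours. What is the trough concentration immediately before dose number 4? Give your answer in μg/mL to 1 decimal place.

f = (1/2)^(τ/t½) = (1/2)^(60/20) ≈ 0.1250.
C₀ = D/Vd = 780/60 ≈ 13.000 μg/mL.
Before the 4th dose, 3 doses have been given. Superposition: Cmin = C₀·(f + f² + … + f^3).
≈ 13.000 × (0.1250 + 0.0156 + 0.0020) ≈ 13.000 × 0.1426 ≈ 1.854 μg/mL.

1.9 μg/mL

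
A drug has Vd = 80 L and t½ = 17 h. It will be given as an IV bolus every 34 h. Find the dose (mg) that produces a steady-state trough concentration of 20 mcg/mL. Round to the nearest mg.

τ/t½ = 34/17 ≈ 2, so f = (1/2)^(34/17) ≈ 0.250000.
Cmin,ss = (D/Vd)·f/(1−f), so D = Cmin,ss·Vd·(1−f)/f.
D = 20 × 80 × (1−f)/f ≈ 20 × 80 × 3.00000 ≈ 4800.00 mg.

4800 mg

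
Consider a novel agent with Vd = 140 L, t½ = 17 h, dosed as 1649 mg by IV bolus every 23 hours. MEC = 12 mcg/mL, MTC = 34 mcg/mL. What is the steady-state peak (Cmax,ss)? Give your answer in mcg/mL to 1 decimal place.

19.4 mcg/mL

k = ln2/t½ = ln2/17 ≈ 0.040773 h⁻¹; fraction remaining f = e^(−kτ) = e^(−0.040773×23) ≈ 0.3915.
At steady state, accumulation factor R = 1/(1 − e^(−kτ)) ≈ 1.6434.
Single-dose peak C₀ = D/Vd = 1649/140 ≈ 11.779 mcg/mL.
Cmax,ss = C₀/(1 − f) ≈ 11.779/0.6085 ≈ 19.357 mcg/mL.
Peak 19.4 mcg/mL vs MTC 34 mcg/mL: below toxic threshold.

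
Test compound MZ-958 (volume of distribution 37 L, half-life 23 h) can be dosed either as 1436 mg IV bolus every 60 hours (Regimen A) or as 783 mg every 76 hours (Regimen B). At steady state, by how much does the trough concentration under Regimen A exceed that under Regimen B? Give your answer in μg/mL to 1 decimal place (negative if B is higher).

Regimen A: f = (1/2)^(60/23) ≈ 0.1639; Cmin,ss = (1436/37)·f/(1−f) ≈ 7.608 μg/mL.
Regimen B: f = (1/2)^(76/23) ≈ 0.1012; Cmin,ss = (783/37)·f/(1−f) ≈ 2.383 μg/mL.
Difference ≈ 7.608 − 2.383 ≈ 5.225 μg/mL.

5.2 μg/mL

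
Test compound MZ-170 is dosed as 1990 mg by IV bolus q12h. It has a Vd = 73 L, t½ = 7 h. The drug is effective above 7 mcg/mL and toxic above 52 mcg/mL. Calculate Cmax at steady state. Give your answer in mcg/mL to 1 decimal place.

Over one 12-h interval, 12/7 ≈ 1.7143 half-lives elapse, leaving f ≈ 0.3048 of each dose.
Accumulation ratio R = 1/(1 − f) ≈ 1/0.6952 ≈ 1.4384.
Each bolus raises the concentration by D/Vd = 1990/73 ≈ 27.260 mcg/mL.
Steady-state peak Cmax,ss = C₀·R ≈ 27.260 × 1.4384 ≈ 39.211 mcg/mL.
Peak 39.2 mcg/mL vs MTC 52 mcg/mL: below toxic threshold.

39.2 mcg/mL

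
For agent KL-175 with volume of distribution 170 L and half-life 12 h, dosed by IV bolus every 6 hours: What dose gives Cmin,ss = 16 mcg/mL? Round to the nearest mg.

τ/t½ = 6/12 ≈ 0.5, so f = (1/2)^(6/12) ≈ 0.707107.
Cmin,ss = (D/Vd)·f/(1−f), so D = Cmin,ss·Vd·(1−f)/f.
D = 16 × 170 × (1−f)/f ≈ 16 × 170 × 0.41421 ≈ 1126.65 mg.

1127 mg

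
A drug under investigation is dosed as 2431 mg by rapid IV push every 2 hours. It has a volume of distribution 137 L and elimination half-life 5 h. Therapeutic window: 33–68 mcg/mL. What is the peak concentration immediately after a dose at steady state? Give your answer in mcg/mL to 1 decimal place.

Over one 2-h interval, 2/5 ≈ 0.4 half-lives elapse, leaving f ≈ 0.7579 of each dose.
At steady state, accumulation factor R = 1/(1 − e^(−kτ)) ≈ 4.1305.
Single-dose peak C₀ = D/Vd = 2431/137 ≈ 17.745 mcg/mL.
Steady-state peak Cmax,ss = C₀·R ≈ 17.745 × 4.1305 ≈ 73.296 mcg/mL.
Peak 73.3 mcg/mL vs MTC 68 mcg/mL: exceeds toxic threshold.

73.3 mcg/mL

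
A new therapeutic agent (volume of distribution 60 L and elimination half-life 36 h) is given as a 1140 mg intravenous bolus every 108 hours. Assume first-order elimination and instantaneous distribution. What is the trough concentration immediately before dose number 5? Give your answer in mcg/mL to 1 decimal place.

f = (1/2)^(τ/t½) = (1/2)^(108/36) ≈ 0.1250.
C₀ = D/Vd = 1140/60 ≈ 19.000 mcg/mL.
Before the 5th dose, 4 doses have been given. Superposition: Cmin = C₀·(f + f² + … + f^4).
≈ 19.000 × (0.1250 + 0.0156 + 0.0020 + 0.0002) ≈ 19.000 × 0.1428 ≈ 2.713 mcg/mL.

2.7 mcg/mL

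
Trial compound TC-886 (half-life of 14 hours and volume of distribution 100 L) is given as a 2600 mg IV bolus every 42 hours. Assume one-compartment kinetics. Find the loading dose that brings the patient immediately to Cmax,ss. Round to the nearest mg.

f = (1/2)^(42/14) ≈ 0.125000; accumulation ratio R = 1/(1−f) ≈ 1.14286.
Loading dose to hit Cmax,ss on first dose: D_load = D_maint·R ≈ 2600 × 1.14286 ≈ 2971.44 mg.

2971 mg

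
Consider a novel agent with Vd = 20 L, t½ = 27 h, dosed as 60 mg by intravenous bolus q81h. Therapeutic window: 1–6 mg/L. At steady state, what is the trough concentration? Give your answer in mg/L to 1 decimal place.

τ = 81 h = 3 half-lives, so f = (1/2)^3 = 0.125.
At steady state, R = 1/(1 − 0.125) = 8/7.
Single-dose peak C₀ = D/Vd = 60/20 = 3 mg/L.
Steady-state peak Cmax,ss = C₀·R = 3 × 8/7 ≈ 3.429 mg/L.
Steady-state trough Cmin,ss = Cmax,ss·f ≈ 3.429 × 0.125 ≈ 0.429 mg/L.
Trough 0.4 mg/L vs MEC 1 mg/L: subtherapeutic.

0.4 mg/L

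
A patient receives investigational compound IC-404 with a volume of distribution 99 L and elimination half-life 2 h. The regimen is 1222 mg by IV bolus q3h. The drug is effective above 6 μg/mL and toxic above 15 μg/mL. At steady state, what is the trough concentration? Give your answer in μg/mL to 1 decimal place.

6.8 μg/mL

k = ln2/t½ = ln2/2 ≈ 0.346574 h⁻¹; fraction remaining f = e^(−kτ) = e^(−0.346574×3) ≈ 0.3536.
At steady state, accumulation factor R = 1/(1 − e^(−kτ)) ≈ 1.5470.
Each bolus raises the concentration by D/Vd = 1222/99 ≈ 12.343 μg/mL.
Steady-state peak Cmax,ss = C₀·R ≈ 12.343 × 1.5470 ≈ 19.095 μg/mL.
Steady-state trough Cmin,ss = Cmax,ss·f ≈ 19.095 × 0.3536 ≈ 6.752 μg/mL.
Trough 6.8 μg/mL vs MEC 6 μg/mL: adequate.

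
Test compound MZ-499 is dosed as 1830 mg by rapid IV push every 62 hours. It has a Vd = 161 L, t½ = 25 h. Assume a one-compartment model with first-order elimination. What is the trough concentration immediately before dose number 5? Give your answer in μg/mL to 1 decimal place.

2.5 μg/mL

f = (1/2)^(τ/t½) = (1/2)^(62/25) ≈ 0.1792.
C₀ = D/Vd = 1830/161 ≈ 11.366 μg/mL.
Before the 5th dose, 4 doses have been given. Superposition: Cmin = C₀·(f + f² + … + f^4).
≈ 11.366 × (0.1792 + 0.0321 + 0.0058 + 0.0010) ≈ 11.366 × 0.2181 ≈ 2.479 μg/mL.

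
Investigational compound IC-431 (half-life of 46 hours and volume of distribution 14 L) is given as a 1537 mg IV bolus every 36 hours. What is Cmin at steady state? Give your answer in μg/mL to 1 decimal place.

152.4 μg/mL

k = ln2/t½ = ln2/46 ≈ 0.015068 h⁻¹; fraction remaining f = e^(−kτ) = e^(−0.015068×36) ≈ 0.5813.
Accumulation ratio R = 1/(1 − f) ≈ 1/0.4187 ≈ 2.3883.
Single-dose peak C₀ = D/Vd = 1537/14 ≈ 109.786 μg/mL.
Cmax,ss = C₀/(1 − f) ≈ 109.786/0.4187 ≈ 262.207 μg/mL.
One interval later, Cmin,ss = Cmax,ss·e^(−kτ) ≈ 262.207 × 0.5813 ≈ 152.421 μg/mL.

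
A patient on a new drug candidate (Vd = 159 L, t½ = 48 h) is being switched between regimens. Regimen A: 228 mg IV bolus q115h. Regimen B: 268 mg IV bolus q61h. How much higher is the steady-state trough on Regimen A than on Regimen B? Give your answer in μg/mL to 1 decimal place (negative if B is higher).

-0.9 μg/mL

Regimen A: f = (1/2)^(115/48) ≈ 0.1900; Cmin,ss = (228/159)·f/(1−f) ≈ 0.336 μg/mL.
Regimen B: f = (1/2)^(61/48) ≈ 0.4144; Cmin,ss = (268/159)·f/(1−f) ≈ 1.193 μg/mL.
Difference ≈ 0.336 − 1.193 ≈ -0.857 μg/mL.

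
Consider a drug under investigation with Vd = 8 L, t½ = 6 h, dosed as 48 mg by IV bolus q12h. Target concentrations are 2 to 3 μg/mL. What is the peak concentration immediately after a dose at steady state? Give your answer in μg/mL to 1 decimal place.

8.0 μg/mL

The dosing interval is 2 half-lives, so f = 2^(−2) = 0.25.
At steady state, R = 1/(1 − 0.25) = 4/3.
Single-dose peak C₀ = D/Vd = 48/8 = 6 μg/mL.
Steady-state peak Cmax,ss = C₀·R = 6 × 4/3 ≈ 8.000 μg/mL.
Peak 8.0 μg/mL vs MTC 3 μg/mL: exceeds toxic threshold.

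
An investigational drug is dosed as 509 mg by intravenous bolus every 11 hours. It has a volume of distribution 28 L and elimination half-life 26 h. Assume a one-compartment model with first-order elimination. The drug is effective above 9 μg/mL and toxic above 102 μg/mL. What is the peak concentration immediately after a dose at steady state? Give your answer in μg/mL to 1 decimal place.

Over one 11-h interval, 11/26 ≈ 0.42308 half-lives elapse, leaving f ≈ 0.7458 of each dose.
At steady state, accumulation factor R = 1/(1 − e^(−kτ)) ≈ 3.9339.
Single-dose peak C₀ = D/Vd = 509/28 ≈ 18.179 μg/mL.
Steady-state peak Cmax,ss = C₀·R ≈ 18.179 × 3.9339 ≈ 71.514 μg/mL.
Peak 71.5 μg/mL vs MTC 102 μg/mL: below toxic threshold.

71.5 μg/mL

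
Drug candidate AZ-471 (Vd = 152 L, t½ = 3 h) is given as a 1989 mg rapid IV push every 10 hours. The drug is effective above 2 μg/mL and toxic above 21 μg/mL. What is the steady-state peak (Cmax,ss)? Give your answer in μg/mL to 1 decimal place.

14.5 μg/mL

τ/t½ = 10/3 ≈ 3.3333, so fraction remaining f = (1/2)^(10/3) ≈ 0.0992.
At steady state, accumulation factor R = 1/(1 − e^(−kτ)) ≈ 1.1101.
Single-dose peak C₀ = D/Vd = 1989/152 ≈ 13.086 μg/mL.
Steady-state peak Cmax,ss = C₀·R ≈ 13.086 × 1.1101 ≈ 14.527 μg/mL.
Peak 14.5 μg/mL vs MTC 21 μg/mL: below toxic threshold.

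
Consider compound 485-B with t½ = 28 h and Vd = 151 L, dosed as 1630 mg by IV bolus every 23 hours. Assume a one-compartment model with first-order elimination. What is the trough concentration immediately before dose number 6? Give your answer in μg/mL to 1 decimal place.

f = (1/2)^(τ/t½) = (1/2)^(23/28) ≈ 0.5659.
C₀ = D/Vd = 1630/151 ≈ 10.795 μg/mL.
Before the 6th dose, 5 doses have been given. Superposition: Cmin = C₀·(f + f² + … + f^5).
≈ 10.795 × (0.5659 + 0.3202 + 0.1812 + 0.1026 + 0.0580) ≈ 10.795 × 1.2279 ≈ 13.255 μg/mL.

13.3 μg/mL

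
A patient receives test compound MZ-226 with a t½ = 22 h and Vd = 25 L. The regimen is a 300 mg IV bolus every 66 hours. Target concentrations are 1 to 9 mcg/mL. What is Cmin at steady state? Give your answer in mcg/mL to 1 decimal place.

τ = 66 h = 3 half-lives, so f = (1/2)^3 = 0.125.
Accumulation ratio R = 1/(1 − f) = 1/0.875 = 8/7.
Single-dose peak C₀ = D/Vd = 300/25 = 12 mcg/mL.
Steady-state peak Cmax,ss = C₀·R = 12 × 8/7 ≈ 13.714 mcg/mL.
Steady-state trough Cmin,ss = Cmax,ss·f ≈ 13.714 × 0.125 ≈ 1.714 mcg/mL.
Trough 1.7 mcg/mL vs MEC 1 mcg/mL: adequate.

1.7 mcg/mL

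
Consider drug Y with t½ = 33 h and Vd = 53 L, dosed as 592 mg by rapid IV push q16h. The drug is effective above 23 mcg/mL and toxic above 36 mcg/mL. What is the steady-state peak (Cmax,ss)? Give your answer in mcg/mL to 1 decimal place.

Over one 16-h interval, 16/33 ≈ 0.48485 half-lives elapse, leaving f ≈ 0.7146 of each dose.
At steady state, accumulation factor R = 1/(1 − e^(−kτ)) ≈ 3.5039.
Each bolus raises the concentration by D/Vd = 592/53 ≈ 11.170 mcg/mL.
Steady-state peak Cmax,ss = C₀·R ≈ 11.170 × 3.5039 ≈ 39.139 mcg/mL.
Peak 39.1 mcg/mL vs MTC 36 mcg/mL: exceeds toxic threshold.

39.1 mcg/mL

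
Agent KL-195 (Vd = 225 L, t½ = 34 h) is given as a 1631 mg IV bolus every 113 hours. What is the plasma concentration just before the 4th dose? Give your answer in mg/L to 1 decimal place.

0.8 mg/L

f = (1/2)^(τ/t½) = (1/2)^(113/34) ≈ 0.0999.
C₀ = D/Vd = 1631/225 ≈ 7.249 mg/L.
Before the 4th dose, 3 doses have been given. Superposition: Cmin = C₀·(f + f² + … + f^3).
≈ 7.249 × (0.0999 + 0.0100 + 0.0010) ≈ 7.249 × 0.1109 ≈ 0.804 mg/L.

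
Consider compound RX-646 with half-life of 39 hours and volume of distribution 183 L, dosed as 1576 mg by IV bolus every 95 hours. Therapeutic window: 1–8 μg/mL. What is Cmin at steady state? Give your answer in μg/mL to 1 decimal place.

2.0 μg/mL

Over one 95-h interval, 95/39 ≈ 2.4359 half-lives elapse, leaving f ≈ 0.1848 of each dose.
At steady state, accumulation factor R = 1/(1 − e^(−kτ)) ≈ 1.2267.
Each bolus raises the concentration by D/Vd = 1576/183 ≈ 8.612 μg/mL.
Cmax,ss = C₀/(1 − f) ≈ 8.612/0.8152 ≈ 10.564 μg/mL.
One interval later, Cmin,ss = Cmax,ss·e^(−kτ) ≈ 10.564 × 0.1848 ≈ 1.952 μg/mL.
Trough 2.0 μg/mL vs MEC 1 μg/mL: adequate.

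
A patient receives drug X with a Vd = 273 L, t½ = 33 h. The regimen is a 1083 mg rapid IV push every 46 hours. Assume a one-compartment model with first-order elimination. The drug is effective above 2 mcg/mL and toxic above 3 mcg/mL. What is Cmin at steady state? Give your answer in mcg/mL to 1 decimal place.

k = ln2/t½ = ln2/33 ≈ 0.021004 h⁻¹; fraction remaining f = e^(−kτ) = e^(−0.021004×46) ≈ 0.3805.
Accumulation ratio R = 1/(1 − f) ≈ 1/0.6195 ≈ 1.6142.
Each bolus raises the concentration by D/Vd = 1083/273 ≈ 3.967 mcg/mL.
Steady-state peak Cmax,ss = C₀·R ≈ 3.967 × 1.6142 ≈ 6.404 mcg/mL.
One interval later, Cmin,ss = Cmax,ss·e^(−kτ) ≈ 6.404 × 0.3805 ≈ 2.437 mcg/mL.
Trough 2.4 mcg/mL vs MEC 2 mcg/mL: adequate.

2.4 mcg/mL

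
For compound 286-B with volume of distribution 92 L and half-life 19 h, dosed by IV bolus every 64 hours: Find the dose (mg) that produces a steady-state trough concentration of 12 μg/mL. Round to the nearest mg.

τ/t½ = 64/19 ≈ 3.3684, so f = (1/2)^(64/19) ≈ 0.096829.
Cmin,ss = (D/Vd)·f/(1−f), so D = Cmin,ss·Vd·(1−f)/f.
D = 12 × 92 × (1−f)/f ≈ 12 × 92 × 9.32748 ≈ 10297.54 mg.

10298 mg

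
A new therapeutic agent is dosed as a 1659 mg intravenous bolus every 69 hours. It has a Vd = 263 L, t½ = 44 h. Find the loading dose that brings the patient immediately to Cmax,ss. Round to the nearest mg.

2503 mg

f = (1/2)^(69/44) ≈ 0.337233; accumulation ratio R = 1/(1−f) ≈ 1.50883.
Loading dose to hit Cmax,ss on first dose: D_load = D_maint·R ≈ 1659 × 1.50883 ≈ 2503.15 mg.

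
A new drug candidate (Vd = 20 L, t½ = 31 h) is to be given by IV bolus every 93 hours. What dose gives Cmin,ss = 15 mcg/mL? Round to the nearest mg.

τ/t½ = 93/31 ≈ 3, so f = (1/2)^(93/31) ≈ 0.125000.
Cmin,ss = (D/Vd)·f/(1−f), so D = Cmin,ss·Vd·(1−f)/f.
D = 15 × 20 × (1−f)/f ≈ 15 × 20 × 7.00000 ≈ 2100.00 mg.

2100 mg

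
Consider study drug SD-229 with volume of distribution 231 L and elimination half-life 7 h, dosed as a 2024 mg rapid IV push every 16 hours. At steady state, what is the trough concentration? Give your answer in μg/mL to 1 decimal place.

k = ln2/t½ = ln2/7 ≈ 0.099021 h⁻¹; fraction remaining f = e^(−kτ) = e^(−0.099021×16) ≈ 0.2051.
Accumulation ratio R = 1/(1 − f) ≈ 1/0.7949 ≈ 1.2580.
Single-dose peak C₀ = D/Vd = 2024/231 ≈ 8.762 μg/mL.
Steady-state peak Cmax,ss = C₀·R ≈ 8.762 × 1.2580 ≈ 11.023 μg/mL.
One interval later, Cmin,ss = Cmax,ss·e^(−kτ) ≈ 11.023 × 0.2051 ≈ 2.261 μg/mL.

2.3 μg/mL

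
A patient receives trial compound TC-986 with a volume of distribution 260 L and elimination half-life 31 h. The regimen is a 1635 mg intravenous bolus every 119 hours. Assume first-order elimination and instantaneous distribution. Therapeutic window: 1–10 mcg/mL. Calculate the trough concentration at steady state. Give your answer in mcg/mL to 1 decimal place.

0.5 mcg/mL

Over one 119-h interval, 119/31 ≈ 3.8387 half-lives elapse, leaving f ≈ 0.0699 of each dose.
At steady state, accumulation factor R = 1/(1 − e^(−kτ)) ≈ 1.0752.
Single-dose peak C₀ = D/Vd = 1635/260 ≈ 6.288 mcg/mL.
Steady-state peak Cmax,ss = C₀·R ≈ 6.288 × 1.0752 ≈ 6.761 mcg/mL.
Steady-state trough Cmin,ss = Cmax,ss·f ≈ 6.761 × 0.0699 ≈ 0.473 mcg/mL.
Trough 0.5 mcg/mL vs MEC 1 mcg/mL: subtherapeutic.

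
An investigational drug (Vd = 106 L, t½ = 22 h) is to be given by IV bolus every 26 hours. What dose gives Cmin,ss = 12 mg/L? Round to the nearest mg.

τ/t½ = 26/22 ≈ 1.1818, so f = (1/2)^(26/22) ≈ 0.440796.
Cmin,ss = (D/Vd)·f/(1−f), so D = Cmin,ss·Vd·(1−f)/f.
D = 12 × 106 × (1−f)/f ≈ 12 × 106 × 1.26862 ≈ 1613.68 mg.

1614 mg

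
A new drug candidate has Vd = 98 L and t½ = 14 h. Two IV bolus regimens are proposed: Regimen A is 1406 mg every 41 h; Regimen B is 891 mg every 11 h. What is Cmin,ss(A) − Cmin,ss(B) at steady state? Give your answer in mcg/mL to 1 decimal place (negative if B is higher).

Regimen A: f = (1/2)^(41/14) ≈ 0.1313; Cmin,ss = (1406/98)·f/(1−f) ≈ 2.168 mcg/mL.
Regimen B: f = (1/2)^(11/14) ≈ 0.5801; Cmin,ss = (891/98)·f/(1−f) ≈ 12.561 mcg/mL.
Difference ≈ 2.168 − 12.561 ≈ -10.393 mcg/mL.

-10.4 mcg/mL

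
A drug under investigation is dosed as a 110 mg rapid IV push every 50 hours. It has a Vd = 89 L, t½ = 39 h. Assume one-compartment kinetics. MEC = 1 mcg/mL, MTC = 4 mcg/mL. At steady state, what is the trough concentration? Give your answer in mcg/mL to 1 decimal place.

0.9 mcg/mL

Over one 50-h interval, 50/39 ≈ 1.2821 half-lives elapse, leaving f ≈ 0.4112 of each dose.
Accumulation ratio R = 1/(1 − f) ≈ 1/0.5888 ≈ 1.6984.
Each bolus raises the concentration by D/Vd = 110/89 ≈ 1.236 mcg/mL.
Cmax,ss = C₀/(1 − f) ≈ 1.236/0.5888 ≈ 2.099 mcg/mL.
Steady-state trough Cmin,ss = Cmax,ss·f ≈ 2.099 × 0.4112 ≈ 0.863 mcg/mL.
Trough 0.9 mcg/mL vs MEC 1 mcg/mL: subtherapeutic.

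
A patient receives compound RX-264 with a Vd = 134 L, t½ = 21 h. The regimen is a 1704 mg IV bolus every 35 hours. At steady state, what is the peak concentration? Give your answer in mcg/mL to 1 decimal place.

18.6 mcg/mL

Over one 35-h interval, 35/21 ≈ 1.6667 half-lives elapse, leaving f ≈ 0.3150 of each dose.
Accumulation ratio R = 1/(1 − f) ≈ 1/0.6850 ≈ 1.4599.
Single-dose peak C₀ = D/Vd = 1704/134 ≈ 12.716 mcg/mL.
Steady-state peak Cmax,ss = C₀·R ≈ 12.716 × 1.4599 ≈ 18.564 mcg/mL.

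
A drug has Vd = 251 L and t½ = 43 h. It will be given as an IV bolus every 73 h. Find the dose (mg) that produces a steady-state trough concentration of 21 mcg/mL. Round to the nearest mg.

τ/t½ = 73/43 ≈ 1.6977, so f = (1/2)^(73/43) ≈ 0.308283.
Cmin,ss = (D/Vd)·f/(1−f), so D = Cmin,ss·Vd·(1−f)/f.
D = 21 × 251 × (1−f)/f ≈ 21 × 251 × 2.24377 ≈ 11826.91 mg.

11827 mg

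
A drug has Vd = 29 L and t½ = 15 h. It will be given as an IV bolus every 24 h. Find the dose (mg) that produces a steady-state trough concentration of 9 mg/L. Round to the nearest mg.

τ/t½ = 24/15 ≈ 1.6, so f = (1/2)^(24/15) ≈ 0.329877.
Cmin,ss = (D/Vd)·f/(1−f), so D = Cmin,ss·Vd·(1−f)/f.
D = 9 × 29 × (1−f)/f ≈ 9 × 29 × 2.03143 ≈ 530.20 mg.

530 mg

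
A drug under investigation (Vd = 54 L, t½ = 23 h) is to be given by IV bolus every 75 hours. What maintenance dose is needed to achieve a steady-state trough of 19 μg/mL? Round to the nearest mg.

8809 mg

τ/t½ = 75/23 ≈ 3.2609, so f = (1/2)^(75/23) ≈ 0.104323.
Cmin,ss = (D/Vd)·f/(1−f), so D = Cmin,ss·Vd·(1−f)/f.
D = 19 × 54 × (1−f)/f ≈ 19 × 54 × 8.58561 ≈ 8808.84 mg.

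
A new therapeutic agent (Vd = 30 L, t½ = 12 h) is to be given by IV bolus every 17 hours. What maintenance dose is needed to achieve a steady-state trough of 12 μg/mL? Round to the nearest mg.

601 mg

τ/t½ = 17/12 ≈ 1.4167, so f = (1/2)^(17/12) ≈ 0.374577.
Cmin,ss = (D/Vd)·f/(1−f), so D = Cmin,ss·Vd·(1−f)/f.
D = 12 × 30 × (1−f)/f ≈ 12 × 30 × 1.66968 ≈ 601.08 mg.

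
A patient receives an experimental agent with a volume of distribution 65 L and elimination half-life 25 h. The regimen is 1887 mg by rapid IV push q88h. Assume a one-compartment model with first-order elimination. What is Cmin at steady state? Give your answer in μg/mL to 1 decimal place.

2.8 μg/mL

Over one 88-h interval, 88/25 ≈ 3.52 half-lives elapse, leaving f ≈ 0.0872 of each dose.
At steady state, accumulation factor R = 1/(1 − e^(−kτ)) ≈ 1.0955.
Single-dose peak C₀ = D/Vd = 1887/65 ≈ 29.031 μg/mL.
Steady-state peak Cmax,ss = C₀·R ≈ 29.031 × 1.0955 ≈ 31.803 μg/mL.
Steady-state trough Cmin,ss = Cmax,ss·f ≈ 31.803 × 0.0872 ≈ 2.773 μg/mL.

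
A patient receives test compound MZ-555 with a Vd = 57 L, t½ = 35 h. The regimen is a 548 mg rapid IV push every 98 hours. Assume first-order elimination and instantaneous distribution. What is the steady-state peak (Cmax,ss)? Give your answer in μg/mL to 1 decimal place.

k = ln2/t½ = ln2/35 ≈ 0.019804 h⁻¹; fraction remaining f = e^(−kτ) = e^(−0.019804×98) ≈ 0.1436.
Accumulation ratio R = 1/(1 − f) ≈ 1/0.8564 ≈ 1.1677.
Single-dose peak C₀ = D/Vd = 548/57 ≈ 9.614 μg/mL.
Steady-state peak Cmax,ss = C₀·R ≈ 9.614 × 1.1677 ≈ 11.226 μg/mL.

11.2 μg/mL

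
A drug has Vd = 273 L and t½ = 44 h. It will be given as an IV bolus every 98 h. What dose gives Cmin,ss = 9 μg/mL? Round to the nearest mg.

τ/t½ = 98/44 ≈ 2.2273, so f = (1/2)^(98/44) ≈ 0.213562.
Cmin,ss = (D/Vd)·f/(1−f), so D = Cmin,ss·Vd·(1−f)/f.
D = 9 × 273 × (1−f)/f ≈ 9 × 273 × 3.68248 ≈ 9047.85 mg.

9048 mg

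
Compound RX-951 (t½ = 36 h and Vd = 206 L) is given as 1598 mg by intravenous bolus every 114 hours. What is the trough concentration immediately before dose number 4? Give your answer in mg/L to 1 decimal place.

f = (1/2)^(τ/t½) = (1/2)^(114/36) ≈ 0.1114.
C₀ = D/Vd = 1598/206 ≈ 7.757 mg/L.
Before the 4th dose, 3 doses have been given. Superposition: Cmin = C₀·(f + f² + … + f^3).
≈ 7.757 × (0.1114 + 0.0124 + 0.0014) ≈ 7.757 × 0.1252 ≈ 0.971 mg/L.

1.0 mg/L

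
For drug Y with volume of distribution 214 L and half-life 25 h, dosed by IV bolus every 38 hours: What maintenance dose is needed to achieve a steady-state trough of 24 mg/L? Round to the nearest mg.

τ/t½ = 38/25 ≈ 1.52, so f = (1/2)^(38/25) ≈ 0.348686.
Cmin,ss = (D/Vd)·f/(1−f), so D = Cmin,ss·Vd·(1−f)/f.
D = 24 × 214 × (1−f)/f ≈ 24 × 214 × 1.86791 ≈ 9593.59 mg.

9594 mg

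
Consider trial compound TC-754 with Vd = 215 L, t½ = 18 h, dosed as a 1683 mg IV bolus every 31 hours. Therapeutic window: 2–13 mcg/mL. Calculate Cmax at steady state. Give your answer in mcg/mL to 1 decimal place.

τ/t½ = 31/18 ≈ 1.7222, so fraction remaining f = (1/2)^(31/18) ≈ 0.3031.
Accumulation ratio R = 1/(1 − f) ≈ 1/0.6969 ≈ 1.4349.
Single-dose peak C₀ = D/Vd = 1683/215 ≈ 7.828 mcg/mL.
Steady-state peak Cmax,ss = C₀·R ≈ 7.828 × 1.4349 ≈ 11.232 mcg/mL.
Peak 11.2 mcg/mL vs MTC 13 mcg/mL: below toxic threshold.

11.2 mcg/mL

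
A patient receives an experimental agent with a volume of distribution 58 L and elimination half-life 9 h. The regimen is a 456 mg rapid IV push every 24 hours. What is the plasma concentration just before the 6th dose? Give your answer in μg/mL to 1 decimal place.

1.5 μg/mL

f = (1/2)^(τ/t½) = (1/2)^(24/9) ≈ 0.1575.
C₀ = D/Vd = 456/58 ≈ 7.862 μg/mL.
Before the 6th dose, 5 doses have been given. Superposition: Cmin = C₀·(f + f² + … + f^5).
≈ 7.862 × (0.1575 + 0.0248 + 0.0039 + 0.0006 + 0.0001) ≈ 7.862 × 0.1869 ≈ 1.469 μg/mL.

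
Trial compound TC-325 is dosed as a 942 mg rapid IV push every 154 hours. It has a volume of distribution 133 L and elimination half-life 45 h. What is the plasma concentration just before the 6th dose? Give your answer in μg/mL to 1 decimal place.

0.7 μg/mL

f = (1/2)^(τ/t½) = (1/2)^(154/45) ≈ 0.0933.
C₀ = D/Vd = 942/133 ≈ 7.083 μg/mL.
Before the 6th dose, 5 doses have been given. Superposition: Cmin = C₀·(f + f² + … + f^5).
≈ 7.083 × (0.0933 + 0.0087 + 0.0008 + 0.0001 + 0.0000) ≈ 7.083 × 0.1029 ≈ 0.729 μg/mL.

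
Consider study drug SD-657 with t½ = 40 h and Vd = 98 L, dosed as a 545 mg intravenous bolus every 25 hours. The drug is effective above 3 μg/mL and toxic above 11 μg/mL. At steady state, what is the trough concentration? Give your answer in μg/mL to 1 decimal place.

10.3 μg/mL

τ/t½ = 25/40 ≈ 0.625, so fraction remaining f = (1/2)^(25/40) ≈ 0.6484.
Accumulation ratio R = 1/(1 − f) ≈ 1/0.3516 ≈ 2.8441.
Each bolus raises the concentration by D/Vd = 545/98 ≈ 5.561 μg/mL.
Cmax,ss = C₀/(1 − f) ≈ 5.561/0.3516 ≈ 15.816 μg/mL.
One interval later, Cmin,ss = Cmax,ss·e^(−kτ) ≈ 15.816 × 0.6484 ≈ 10.255 μg/mL.
Trough 10.3 μg/mL vs MEC 3 μg/mL: adequate.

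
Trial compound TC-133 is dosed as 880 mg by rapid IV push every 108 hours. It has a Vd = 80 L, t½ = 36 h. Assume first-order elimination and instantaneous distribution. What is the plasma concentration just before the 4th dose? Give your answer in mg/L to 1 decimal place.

f = (1/2)^(τ/t½) = (1/2)^(108/36) ≈ 0.1250.
C₀ = D/Vd = 880/80 ≈ 11.000 mg/L.
Before the 4th dose, 3 doses have been given. Superposition: Cmin = C₀·(f + f² + … + f^3).
≈ 11.000 × (0.1250 + 0.0156 + 0.0020) ≈ 11.000 × 0.1426 ≈ 1.569 mg/L.

1.6 mg/L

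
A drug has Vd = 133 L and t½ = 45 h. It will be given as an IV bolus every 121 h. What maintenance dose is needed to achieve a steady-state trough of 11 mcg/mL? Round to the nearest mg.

τ/t½ = 121/45 ≈ 2.6889, so f = (1/2)^(121/45) ≈ 0.155083.
Cmin,ss = (D/Vd)·f/(1−f), so D = Cmin,ss·Vd·(1−f)/f.
D = 11 × 133 × (1−f)/f ≈ 11 × 133 × 5.44816 ≈ 7970.66 mg.

7971 mg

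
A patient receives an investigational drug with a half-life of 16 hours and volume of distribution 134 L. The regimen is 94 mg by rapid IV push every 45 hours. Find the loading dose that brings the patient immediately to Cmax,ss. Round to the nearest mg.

110 mg

f = (1/2)^(45/16) ≈ 0.142349; accumulation ratio R = 1/(1−f) ≈ 1.16598.
Loading dose to hit Cmax,ss on first dose: D_load = D_maint·R ≈ 94 × 1.16598 ≈ 109.60 mg.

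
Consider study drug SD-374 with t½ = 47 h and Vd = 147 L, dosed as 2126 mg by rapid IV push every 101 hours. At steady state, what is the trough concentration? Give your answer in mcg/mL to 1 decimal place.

4.2 mcg/mL

τ/t½ = 101/47 ≈ 2.1489, so fraction remaining f = (1/2)^(101/47) ≈ 0.2255.
Accumulation ratio R = 1/(1 − f) ≈ 1/0.7745 ≈ 1.2912.
Each bolus raises the concentration by D/Vd = 2126/147 ≈ 14.463 mcg/mL.
Steady-state peak Cmax,ss = C₀·R ≈ 14.463 × 1.2912 ≈ 18.675 mcg/mL.
One interval later, Cmin,ss = Cmax,ss·e^(−kτ) ≈ 18.675 × 0.2255 ≈ 4.211 mcg/mL.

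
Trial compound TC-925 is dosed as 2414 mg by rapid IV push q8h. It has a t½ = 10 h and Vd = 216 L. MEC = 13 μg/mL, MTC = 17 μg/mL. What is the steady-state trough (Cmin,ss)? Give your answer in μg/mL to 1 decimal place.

k = ln2/t½ = ln2/10 ≈ 0.069315 h⁻¹; fraction remaining f = e^(−kτ) = e^(−0.069315×8) ≈ 0.5743.
Accumulation ratio R = 1/(1 − f) ≈ 1/0.4257 ≈ 2.3491.
Each bolus raises the concentration by D/Vd = 2414/216 ≈ 11.176 μg/mL.
Steady-state peak Cmax,ss = C₀·R ≈ 11.176 × 2.3491 ≈ 26.254 μg/mL.
One interval later, Cmin,ss = Cmax,ss·e^(−kτ) ≈ 26.254 × 0.5743 ≈ 15.078 μg/mL.
Trough 15.1 μg/mL vs MEC 13 μg/mL: adequate.

15.1 μg/mL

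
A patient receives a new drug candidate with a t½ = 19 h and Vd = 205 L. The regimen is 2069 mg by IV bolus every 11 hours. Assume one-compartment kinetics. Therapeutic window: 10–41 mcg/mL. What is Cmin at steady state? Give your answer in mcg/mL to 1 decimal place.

Over one 11-h interval, 11/19 ≈ 0.57895 half-lives elapse, leaving f ≈ 0.6695 of each dose.
Accumulation ratio R = 1/(1 − f) ≈ 1/0.3305 ≈ 3.0257.
Each bolus raises the concentration by D/Vd = 2069/205 ≈ 10.093 mcg/mL.
Steady-state peak Cmax,ss = C₀·R ≈ 10.093 × 3.0257 ≈ 30.538 mcg/mL.
Steady-state trough Cmin,ss = Cmax,ss·f ≈ 30.538 × 0.6695 ≈ 20.445 mcg/mL.
Trough 20.4 mcg/mL vs MEC 10 mcg/mL: adequate.

20.4 mcg/mL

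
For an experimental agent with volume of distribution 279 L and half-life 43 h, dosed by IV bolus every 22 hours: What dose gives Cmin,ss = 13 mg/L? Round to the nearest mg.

τ/t½ = 22/43 ≈ 0.51163, so f = (1/2)^(22/43) ≈ 0.701431.
Cmin,ss = (D/Vd)·f/(1−f), so D = Cmin,ss·Vd·(1−f)/f.
D = 13 × 279 × (1−f)/f ≈ 13 × 279 × 0.42566 ≈ 1543.87 mg.

1544 mg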